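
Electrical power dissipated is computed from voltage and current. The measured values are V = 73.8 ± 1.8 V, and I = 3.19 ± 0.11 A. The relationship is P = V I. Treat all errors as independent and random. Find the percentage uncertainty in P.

4.22%

P is a product of powers, so relative uncertainties combine in quadrature:
  (1·δV/V)² = (1×0.0244)² = 0.000595;  (1·δI/I)² = (1×0.0345)² = 0.00119
δP/P = √(0.00178) = 0.0422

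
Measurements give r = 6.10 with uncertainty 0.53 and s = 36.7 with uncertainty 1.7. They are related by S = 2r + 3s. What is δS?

5.21

Sums and differences: (δS)² = Σ (cᵢ δxᵢ)².
  (2·δr)² = 1.12;  (3·δs)² = 26.0
δS = √(27.1) = 5.21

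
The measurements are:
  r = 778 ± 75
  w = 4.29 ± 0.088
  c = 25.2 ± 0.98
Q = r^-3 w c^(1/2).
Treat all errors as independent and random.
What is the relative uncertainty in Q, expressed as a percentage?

29.1%

Products/powers → add relative errors in quadrature, weighted by exponent:
  (-3·δr/r)² = (-3×0.0964)² = 0.0836;  (1·δw/w)² = (1×0.0205)² = 0.000421;  (½·δc/c)² = (0.5×0.0389)² = 0.000378
δQ/Q = √(0.0844) = 0.291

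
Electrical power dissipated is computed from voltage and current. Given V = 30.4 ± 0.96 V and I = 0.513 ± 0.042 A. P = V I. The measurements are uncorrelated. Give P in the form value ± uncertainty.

15.6 ± 1.37 W

P is a product of powers, so relative uncertainties combine in quadrature:
  (1·δV/V)² = (1×0.0316)² = 0.000997;  (1·δI/I)² = (1×0.0819)² = 0.00670
δP/P = √(0.00770) = 0.0878
P = 15.6 W, so δP = 0.0878 × 15.6 = 1.37 W.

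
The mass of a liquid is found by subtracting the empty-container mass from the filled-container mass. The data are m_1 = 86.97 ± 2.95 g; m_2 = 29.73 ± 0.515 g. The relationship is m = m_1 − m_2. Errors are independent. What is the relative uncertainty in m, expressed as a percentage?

5.23%

Sums and differences: (δm)² = Σ (cᵢ δxᵢ)².
  (δm_1)² = 8.70;  (δm_2)² = 0.265
δm = √(8.97) = 2.99 g
m = 57.24 g, so δm/m = 2.99/57.24 = 0.0523.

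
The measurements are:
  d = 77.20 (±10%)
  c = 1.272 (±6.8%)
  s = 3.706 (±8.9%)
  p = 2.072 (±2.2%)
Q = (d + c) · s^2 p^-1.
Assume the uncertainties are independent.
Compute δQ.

Let u = d + c = 78.47. δu = √(δd² + δc²) = √(59.6 + 0.00748) = 7.72, so δu/u = 0.0984.
Q is then a monomial in u, s, p:
δQ/Q = √((δu/u)² + (2·δs/s)² + (-1·δp/p)²) = √(0.00968 + 0.0317 + 0.000484) = 0.205
Q = 520.2, so δQ = 0.205 × 520.2 = 106.

106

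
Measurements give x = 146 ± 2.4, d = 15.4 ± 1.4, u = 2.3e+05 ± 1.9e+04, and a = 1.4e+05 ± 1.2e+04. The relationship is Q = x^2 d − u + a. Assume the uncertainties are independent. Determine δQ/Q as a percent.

Let p = x^2·d = 3.28e+05. δp/p = √((2·δx/x)² + (1·δd/d)²) = √(0.00108 + 0.00826) = 0.0967, so δp = 31700.
Q = p − u + a: δQ = √(δp² + δu² + δa²) = √(1.01e+09 + 3.61e+08 + 1.44e+08) = 38900
Q = 2.38e+05, so δQ/Q = 38900/2.38e+05 = 0.163.

16.3%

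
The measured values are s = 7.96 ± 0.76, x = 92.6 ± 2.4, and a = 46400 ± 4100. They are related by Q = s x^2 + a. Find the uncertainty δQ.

8470

Let p = s·x^2 = 68300. δp/p = √((1·δs/s)² + (2·δx/x)²) = √(0.00912 + 0.00269) = 0.109, so δp = 7420.
Q = p + a: δQ = √(δp² + δa²) = √(5.5e+07 + 1.68e+07) = 8470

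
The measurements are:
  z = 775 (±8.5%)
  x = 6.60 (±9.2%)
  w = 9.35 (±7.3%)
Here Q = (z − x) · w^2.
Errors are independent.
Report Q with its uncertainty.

Let u = z − x = 768. δu = √(δz² + δx²) = √(4340 + 0.369) = 65.9, so δu/u = 0.0857.
Q is then a monomial in u, w:
δQ/Q = √((δu/u)² + (2·δw/w)²) = √(0.00735 + 0.0213) = 0.169
Q = 67200, so δQ = 0.169 × 67200 = 11400.

67200 ± 11400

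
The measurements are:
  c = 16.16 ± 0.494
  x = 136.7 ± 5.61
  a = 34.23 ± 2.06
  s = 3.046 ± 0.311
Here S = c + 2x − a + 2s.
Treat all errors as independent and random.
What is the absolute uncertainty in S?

11.4

For a sum/difference, combine absolute errors in quadrature:
  (δc)² = 0.244;  (2·δx)² = 126;  (δa)² = 4.24;  (2·δs)² = 0.387
δS = √(131) = 11.4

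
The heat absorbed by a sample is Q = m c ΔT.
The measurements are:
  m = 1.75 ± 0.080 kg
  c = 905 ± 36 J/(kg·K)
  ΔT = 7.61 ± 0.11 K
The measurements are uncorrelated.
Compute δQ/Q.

0.0623

Each factor contributes (exponent × relative error)² to (δQ/Q)²:
  (1·δm/m)² = (1×0.0457)² = 0.00209;  (1·δc/c)² = (1×0.0398)² = 0.00158;  (1·δΔT/ΔT)² = (1×0.0145)² = 0.000209
δQ/Q = √(0.00388) = 0.0623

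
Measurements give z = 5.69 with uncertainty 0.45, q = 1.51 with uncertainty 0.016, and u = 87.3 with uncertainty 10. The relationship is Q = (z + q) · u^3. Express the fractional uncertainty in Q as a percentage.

Let w = z + q = 7.20. δw = √(δz² + δq²) = √(0.203 + 0.000256) = 0.450, so δw/w = 0.0625.
Q is then a monomial in w, u:
δQ/Q = √((δw/w)² + (3·δu/u)²) = √(0.00391 + 0.118) = 0.349

34.9%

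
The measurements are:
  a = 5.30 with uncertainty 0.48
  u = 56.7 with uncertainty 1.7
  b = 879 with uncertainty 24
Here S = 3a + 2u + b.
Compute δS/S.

0.0241

Absolute uncertainties add in quadrature for a linear combination:
  (3·δa)² = 2.07;  (2·δu)² = 11.6;  (δb)² = 576
δS = √(590) = 24.3
S = 1010, so δS/S = 24.3/1010 = 0.0241.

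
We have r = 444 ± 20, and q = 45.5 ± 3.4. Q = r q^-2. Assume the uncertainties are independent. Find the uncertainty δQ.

0.0335

Products/powers → add relative errors in quadrature, weighted by exponent:
  (1·δr/r)² = (1×0.0450)² = 0.00203;  (-2·δq/q)² = (-2×0.0747)² = 0.0223
δQ/Q = √(0.0244) = 0.156
Q = 0.214, so δQ = 0.156 × 0.214 = 0.0335.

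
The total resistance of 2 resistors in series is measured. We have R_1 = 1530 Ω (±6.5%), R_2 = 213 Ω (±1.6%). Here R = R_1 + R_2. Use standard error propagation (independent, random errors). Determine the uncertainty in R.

99.5 Ω

For a sum/difference, combine absolute errors in quadrature:
  (δR_1)² = 9890;  (δR_2)² = 11.6
δR = √(9900) = 99.5 Ω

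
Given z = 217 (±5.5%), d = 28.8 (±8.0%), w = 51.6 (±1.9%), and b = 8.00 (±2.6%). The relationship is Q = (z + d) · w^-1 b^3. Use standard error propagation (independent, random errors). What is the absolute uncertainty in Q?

230

Let u = z + d = 246. δu = √(δz² + δd²) = √(142 + 5.31) = 12.2, so δu/u = 0.0495.
Q is then a monomial in u, w, b:
δQ/Q = √((δu/u)² + (-1·δw/w)² + (3·δb/b)²) = √(0.00245 + 0.000361 + 0.00608) = 0.0943
Q = 2440, so δQ = 0.0943 × 2440 = 230.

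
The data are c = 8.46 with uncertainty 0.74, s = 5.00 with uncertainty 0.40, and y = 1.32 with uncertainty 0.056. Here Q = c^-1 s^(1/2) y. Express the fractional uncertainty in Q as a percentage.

Products/powers → add relative errors in quadrature, weighted by exponent:
  (-1·δc/c)² = (-1×0.0875)² = 0.00765;  (½·δs/s)² = (0.5×0.0800)² = 0.00160;  (1·δy/y)² = (1×0.0424)² = 0.00180
δQ/Q = √(0.0111) = 0.105

10.5%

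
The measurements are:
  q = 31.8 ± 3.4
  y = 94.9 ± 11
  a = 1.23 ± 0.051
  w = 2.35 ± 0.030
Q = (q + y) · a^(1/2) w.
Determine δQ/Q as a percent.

9.41%

Let u = q + y = 127. δu = √(δq² + δy²) = √(11.6 + 121) = 11.5, so δu/u = 0.0909.
Q is then a monomial in u, a, w:
δQ/Q = √((δu/u)² + (½·δa/a)² + (1·δw/w)²) = √(0.00826 + 0.000430 + 0.000163) = 0.0941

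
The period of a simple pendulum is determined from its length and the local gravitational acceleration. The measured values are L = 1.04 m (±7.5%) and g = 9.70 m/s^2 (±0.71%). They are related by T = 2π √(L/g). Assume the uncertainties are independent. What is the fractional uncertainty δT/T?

T is a product of powers, so relative uncertainties combine in quadrature:
  (½·δL/L)² = (0.5×0.0750)² = 0.00141;  (−½·δg/g)² = (-0.5×0.00710)² = 1.26e-05
δT/T = √(0.00142) = 0.0377

0.0377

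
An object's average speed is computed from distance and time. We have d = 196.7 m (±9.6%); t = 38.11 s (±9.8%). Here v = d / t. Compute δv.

Products/powers → add relative errors in quadrature, weighted by exponent:
  (1·δd/d)² = (1×0.0960)² = 0.00922;  (-1·δt/t)² = (-1×0.0980)² = 0.00960
δv/v = √(0.0188) = 0.137
v = 5.161 m/s, so δv = 0.137 × 5.161 = 0.708 m/s.

0.708 m/s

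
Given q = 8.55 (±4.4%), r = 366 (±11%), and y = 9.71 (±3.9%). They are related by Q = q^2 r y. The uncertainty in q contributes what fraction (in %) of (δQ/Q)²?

(δQ/Q)² = (2·δq/q)² + (1·δr/r)² + (1·δy/y)²
  q term: (2×0.0440)² = 0.00774
  r term: (1×0.110)² = 0.0121
  y term: (1×0.0390)² = 0.00152
Total = 0.0214. Share from q = 0.00774/0.0214 = 0.362.

36.2%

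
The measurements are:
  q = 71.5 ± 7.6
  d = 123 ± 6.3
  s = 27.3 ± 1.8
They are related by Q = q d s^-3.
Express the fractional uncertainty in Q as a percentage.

Since Q is a product/quotient, work with relative uncertainties:
  (1·δq/q)² = (1×0.106)² = 0.0113;  (1·δd/d)² = (1×0.0512)² = 0.00262;  (-3·δs/s)² = (-3×0.0659)² = 0.0391
δQ/Q = √(0.0530) = 0.230

23.0%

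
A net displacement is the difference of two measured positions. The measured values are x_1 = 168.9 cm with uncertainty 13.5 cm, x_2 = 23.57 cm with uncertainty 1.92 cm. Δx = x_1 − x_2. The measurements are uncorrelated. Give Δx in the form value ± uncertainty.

145.3 ± 13.6 cm

For a sum/difference, combine absolute errors in quadrature:
  (δx_1)² = 182;  (δx_2)² = 3.69
δΔx = √(186) = 13.6 cm
Δx = 145.3 cm.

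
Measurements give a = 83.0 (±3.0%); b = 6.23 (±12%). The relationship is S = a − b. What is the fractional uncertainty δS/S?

0.0339

S is a linear combination, so absolute uncertainties add in quadrature:
  (δa)² = 6.20;  (δb)² = 0.559
δS = √(6.76) = 2.60
S = 76.8, so δS/S = 2.60/76.8 = 0.0339.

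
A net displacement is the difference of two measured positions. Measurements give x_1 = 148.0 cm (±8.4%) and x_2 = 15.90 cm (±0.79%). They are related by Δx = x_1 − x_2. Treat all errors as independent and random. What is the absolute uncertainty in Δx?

Absolute uncertainties add in quadrature for a linear combination:
  (δx_1)² = 155;  (δx_2)² = 0.0158
δΔx = √(155) = 12.4 cm

12.4 cm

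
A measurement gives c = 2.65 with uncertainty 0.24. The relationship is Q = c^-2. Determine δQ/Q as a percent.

18.1%

Relative error in a monomial: (δQ/Q)² = Σ (nᵢ · δxᵢ/xᵢ)².
  (-2·δc/c)² = (-2×0.0906)² = 0.0328
δQ/Q = √(0.0328) = 0.181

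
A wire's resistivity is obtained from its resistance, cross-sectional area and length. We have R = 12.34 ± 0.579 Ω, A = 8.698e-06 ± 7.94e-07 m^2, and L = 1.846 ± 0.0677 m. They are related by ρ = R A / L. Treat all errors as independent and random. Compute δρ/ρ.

0.109

Each factor contributes (exponent × relative error)² to (δρ/ρ)²:
  (1·δR/R)² = (1×0.0469)² = 0.00220;  (1·δA/A)² = (1×0.0913)² = 0.00833;  (-1·δL/L)² = (-1×0.0367)² = 0.00134
δρ/ρ = √(0.0119) = 0.109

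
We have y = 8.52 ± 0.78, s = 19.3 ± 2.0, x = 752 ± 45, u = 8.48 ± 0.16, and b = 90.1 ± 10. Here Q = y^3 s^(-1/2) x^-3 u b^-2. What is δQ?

1.38e-10

Since Q is a product/quotient, work with relative uncertainties:
  (3·δy/y)² = (3×0.0915)² = 0.0754;  (−½·δs/s)² = (-0.5×0.104)² = 0.00268;  (-3·δx/x)² = (-3×0.0598)² = 0.0322;  (1·δu/u)² = (1×0.0189)² = 0.000356;  (-2·δb/b)² = (-2×0.111)² = 0.0493
δQ/Q = √(0.160) = 0.400
Q = 3.46e-10, so δQ = 0.400 × 3.46e-10 = 1.38e-10.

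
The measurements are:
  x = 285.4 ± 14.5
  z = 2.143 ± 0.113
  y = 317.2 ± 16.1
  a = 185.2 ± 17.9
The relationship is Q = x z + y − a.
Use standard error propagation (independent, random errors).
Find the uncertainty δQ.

50.8

Let p = x·z = 611.6. δp/p = √((1·δx/x)² + (1·δz/z)²) = √(0.00258 + 0.00278) = 0.0732, so δp = 44.8.
Q = p + y − a: δQ = √(δp² + δy² + δa²) = √(2010 + 259 + 320) = 50.8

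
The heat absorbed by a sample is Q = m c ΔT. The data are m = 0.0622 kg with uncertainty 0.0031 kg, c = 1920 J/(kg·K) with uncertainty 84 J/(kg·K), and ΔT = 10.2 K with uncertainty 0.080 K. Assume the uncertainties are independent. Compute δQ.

For a monomial Q ∝ m, c, ΔT, fractional errors add in quadrature:
  (1·δm/m)² = (1×0.0498)² = 0.00248;  (1·δc/c)² = (1×0.0437)² = 0.00191;  (1·δΔT/ΔT)² = (1×0.00784)² = 6.15e-05
δQ/Q = √(0.00446) = 0.0668
Q = 1220 J, so δQ = 0.0668 × 1220 = 81.3 J.

81.3 J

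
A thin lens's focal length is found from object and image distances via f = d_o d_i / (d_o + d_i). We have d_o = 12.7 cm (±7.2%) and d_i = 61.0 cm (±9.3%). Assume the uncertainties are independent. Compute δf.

∂f/∂d_o = (d_i/(d_o+d_i))² = 0.685;  ∂f/∂d_i = (d_o/(d_o+d_i))² = 0.0297
δf = √((∂f/∂d_o · δd_o)² + (∂f/∂d_i · δd_i)²) = √(0.392 + 0.0284) = 0.649 cm

0.649 cm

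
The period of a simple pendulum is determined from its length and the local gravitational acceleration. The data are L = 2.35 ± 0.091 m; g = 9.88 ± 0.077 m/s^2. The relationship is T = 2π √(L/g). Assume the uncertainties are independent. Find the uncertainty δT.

Since T is a product/quotient, work with relative uncertainties:
  (½·δL/L)² = (0.5×0.0387)² = 0.000375;  (−½·δg/g)² = (-0.5×0.00779)² = 1.52e-05
δT/T = √(0.000390) = 0.0197
T = 3.06 s, so δT = 0.0197 × 3.06 = 0.0605 s.

0.0605 s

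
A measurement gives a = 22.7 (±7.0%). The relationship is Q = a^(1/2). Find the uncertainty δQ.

Q ∝ a^(1/2), so δQ/Q = |½| · δa/a = 0.5 × 0.0700 = 0.0350.
Q = 4.76, so δQ = 0.0350 × 4.76 = 0.167.

0.167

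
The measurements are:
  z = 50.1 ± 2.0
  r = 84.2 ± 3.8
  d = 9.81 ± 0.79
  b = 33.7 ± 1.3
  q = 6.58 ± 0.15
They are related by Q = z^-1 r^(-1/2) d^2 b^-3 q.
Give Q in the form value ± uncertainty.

Since Q is a product/quotient, work with relative uncertainties:
  (-1·δz/z)² = (-1×0.0399)² = 0.00159;  (−½·δr/r)² = (-0.5×0.0451)² = 0.000509;  (2·δd/d)² = (2×0.0805)² = 0.0259;  (-3·δb/b)² = (-3×0.0386)² = 0.0134;  (1·δq/q)² = (1×0.0228)² = 0.000520
δQ/Q = √(0.0420) = 0.205
Q = 3.6e-05, so δQ = 0.205 × 3.6e-05 = 7.37e-06.

(3.60 ± 0.737) × 10^-5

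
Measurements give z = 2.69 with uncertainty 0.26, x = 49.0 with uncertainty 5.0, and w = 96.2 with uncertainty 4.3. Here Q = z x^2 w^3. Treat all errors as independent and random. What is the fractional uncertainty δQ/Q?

For a monomial Q ∝ z, x^2, w^3, fractional errors add in quadrature:
  (1·δz/z)² = (1×0.0967)² = 0.00934;  (2·δx/x)² = (2×0.102)² = 0.0416;  (3·δw/w)² = (3×0.0447)² = 0.0180
δQ/Q = √(0.0690) = 0.263

0.263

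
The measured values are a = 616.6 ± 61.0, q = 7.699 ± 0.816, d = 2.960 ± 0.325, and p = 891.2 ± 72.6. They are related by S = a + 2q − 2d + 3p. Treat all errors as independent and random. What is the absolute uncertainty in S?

For a sum/difference, combine absolute errors in quadrature:
  (δa)² = 3720;  (2·δq)² = 2.66;  (2·δd)² = 0.423;  (3·δp)² = 47400
δS = √(51200) = 226

226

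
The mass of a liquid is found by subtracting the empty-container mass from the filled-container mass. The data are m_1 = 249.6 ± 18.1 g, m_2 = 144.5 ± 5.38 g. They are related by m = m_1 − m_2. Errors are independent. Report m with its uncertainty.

105.1 ± 18.9 g

m is a linear combination, so absolute uncertainties add in quadrature:
  (δm_1)² = 328;  (δm_2)² = 28.9
δm = √(357) = 18.9 g
m = 105.1 g.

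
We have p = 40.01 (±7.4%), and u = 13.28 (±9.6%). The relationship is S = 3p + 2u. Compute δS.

Absolute uncertainties add in quadrature for a linear combination:
  (3·δp)² = 78.9;  (2·δu)² = 6.50
δS = √(85.4) = 9.24

9.24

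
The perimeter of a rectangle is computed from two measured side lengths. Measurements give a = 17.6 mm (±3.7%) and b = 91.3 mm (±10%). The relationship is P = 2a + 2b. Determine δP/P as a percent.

8.41%

Each term contributes (cᵢ δxᵢ)² to (δP)²:
  (2·δa)² = 1.70;  (2·δb)² = 333
δP = √(335) = 18.3 mm
P = 218 mm, so δP/P = 18.3/218 = 0.0841.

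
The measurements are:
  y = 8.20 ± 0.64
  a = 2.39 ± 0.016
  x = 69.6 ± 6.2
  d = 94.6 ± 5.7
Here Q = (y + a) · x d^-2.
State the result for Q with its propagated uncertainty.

0.0824 ± 0.0133

Let u = y + a = 10.6. δu = √(δy² + δa²) = √(0.410 + 0.000256) = 0.640, so δu/u = 0.0605.
Q is then a monomial in u, x, d:
δQ/Q = √((δu/u)² + (1·δx/x)² + (-2·δd/d)²) = √(0.00365 + 0.00794 + 0.0145) = 0.162
Q = 0.0824, so δQ = 0.162 × 0.0824 = 0.0133.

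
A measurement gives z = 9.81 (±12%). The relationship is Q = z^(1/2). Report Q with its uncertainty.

For a monomial Q ∝ z^(1/2), fractional errors add in quadrature:
  (½·δz/z)² = (0.5×0.120)² = 0.00360
δQ/Q = √(0.00360) = 0.0600
Q = 3.13, so δQ = 0.0600 × 3.13 = 0.188.

3.13 ± 0.188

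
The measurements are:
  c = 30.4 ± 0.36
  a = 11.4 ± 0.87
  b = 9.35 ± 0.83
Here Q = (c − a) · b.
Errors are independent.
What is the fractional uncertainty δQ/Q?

Let u = c − a = 19.0. δu = √(δc² + δa²) = √(0.130 + 0.757) = 0.942, so δu/u = 0.0496.
Q is then a monomial in u, b:
δQ/Q = √((δu/u)² + (1·δb/b)²) = √(0.00246 + 0.00788) = 0.102

0.102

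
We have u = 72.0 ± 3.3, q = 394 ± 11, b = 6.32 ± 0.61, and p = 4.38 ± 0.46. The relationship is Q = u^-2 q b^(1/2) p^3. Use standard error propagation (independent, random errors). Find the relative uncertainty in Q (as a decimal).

0.333

Q is a product of powers, so relative uncertainties combine in quadrature:
  (-2·δu/u)² = (-2×0.0458)² = 0.00840;  (1·δq/q)² = (1×0.0279)² = 0.000779;  (½·δb/b)² = (0.5×0.0965)² = 0.00233;  (3·δp/p)² = (3×0.105)² = 0.0993
δQ/Q = √(0.111) = 0.333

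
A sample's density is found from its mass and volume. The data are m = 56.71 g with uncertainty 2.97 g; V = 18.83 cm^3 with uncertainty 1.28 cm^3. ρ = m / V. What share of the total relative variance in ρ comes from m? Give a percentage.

(δρ/ρ)² = (1·δm/m)² + (-1·δV/V)²
  m term: (1×0.0524)² = 0.00274
  V term: (-1×0.0680)² = 0.00462
Total = 0.00736. Share from m = 0.00274/0.00736 = 0.372.

37.2%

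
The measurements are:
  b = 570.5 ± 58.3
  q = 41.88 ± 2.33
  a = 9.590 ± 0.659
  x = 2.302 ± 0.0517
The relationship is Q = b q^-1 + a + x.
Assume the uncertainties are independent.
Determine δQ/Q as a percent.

Let p = b·q^-1 = 13.62. δp/p = √((1·δb/b)² + (-1·δq/q)²) = √(0.0104 + 0.00310) = 0.116, so δp = 1.59.
Q = p + a + x: δQ = √(δp² + δa² + δx²) = √(2.51 + 0.434 + 0.00267) = 1.72
Q = 25.51, so δQ/Q = 1.72/25.51 = 0.0673.

6.73%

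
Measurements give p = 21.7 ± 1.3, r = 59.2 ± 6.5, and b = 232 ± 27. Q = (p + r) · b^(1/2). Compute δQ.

124

Let u = p + r = 80.9. δu = √(δp² + δr²) = √(1.69 + 42.2) = 6.63, so δu/u = 0.0819.
Q is then a monomial in u, b:
δQ/Q = √((δu/u)² + (½·δb/b)²) = √(0.00671 + 0.00339) = 0.100
Q = 1230, so δQ = 0.100 × 1230 = 124.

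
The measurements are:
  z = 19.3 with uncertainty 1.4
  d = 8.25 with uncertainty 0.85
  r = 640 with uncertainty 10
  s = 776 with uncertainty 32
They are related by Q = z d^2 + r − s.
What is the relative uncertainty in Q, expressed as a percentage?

Let p = z·d^2 = 1310. δp/p = √((1·δz/z)² + (2·δd/d)²) = √(0.00526 + 0.0425) = 0.218, so δp = 287.
Q = p + r − s: δQ = √(δp² + δr² + δs²) = √(82300 + 100 + 1020) = 289
Q = 1180, so δQ/Q = 289/1180 = 0.245.

24.5%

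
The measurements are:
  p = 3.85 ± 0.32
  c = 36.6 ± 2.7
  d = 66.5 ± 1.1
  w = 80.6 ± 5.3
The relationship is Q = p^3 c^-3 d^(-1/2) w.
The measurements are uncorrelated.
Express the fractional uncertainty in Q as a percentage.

34.0%

Relative error in a monomial: (δQ/Q)² = Σ (nᵢ · δxᵢ/xᵢ)².
  (3·δp/p)² = (3×0.0831)² = 0.0622;  (-3·δc/c)² = (-3×0.0738)² = 0.0490;  (−½·δd/d)² = (-0.5×0.0165)² = 6.84e-05;  (1·δw/w)² = (1×0.0658)² = 0.00432
δQ/Q = √(0.116) = 0.340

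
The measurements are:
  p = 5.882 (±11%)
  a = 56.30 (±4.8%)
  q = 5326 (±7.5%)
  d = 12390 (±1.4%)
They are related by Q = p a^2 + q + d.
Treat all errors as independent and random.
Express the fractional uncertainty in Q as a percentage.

Let w = p·a^2 = 18640. δw/w = √((1·δp/p)² + (2·δa/a)²) = √(0.0121 + 0.00922) = 0.146, so δw = 2720.
Q = w + q + d: δQ = √(δw² + δq² + δd²) = √(7.41e+06 + 1.6e+05 + 30100) = 2760
Q = 36360, so δQ/Q = 2760/36360 = 0.0758.

7.58%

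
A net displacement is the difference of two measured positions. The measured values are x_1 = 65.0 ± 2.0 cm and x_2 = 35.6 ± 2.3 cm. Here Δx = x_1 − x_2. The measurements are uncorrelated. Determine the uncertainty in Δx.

3.05 cm

Each term contributes (cᵢ δxᵢ)² to (δΔx)²:
  (δx_1)² = 4.00;  (δx_2)² = 5.29
δΔx = √(9.29) = 3.05 cm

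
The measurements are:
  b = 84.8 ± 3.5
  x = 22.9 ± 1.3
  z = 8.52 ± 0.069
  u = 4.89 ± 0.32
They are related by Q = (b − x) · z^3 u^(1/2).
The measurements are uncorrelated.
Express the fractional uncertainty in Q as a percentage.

Let w = b − x = 61.9. δw = √(δb² + δx²) = √(12.2 + 1.69) = 3.73, so δw/w = 0.0603.
Q is then a monomial in w, z, u:
δQ/Q = √((δw/w)² + (3·δz/z)² + (½·δu/u)²) = √(0.00364 + 0.000590 + 0.00107) = 0.0728

7.28%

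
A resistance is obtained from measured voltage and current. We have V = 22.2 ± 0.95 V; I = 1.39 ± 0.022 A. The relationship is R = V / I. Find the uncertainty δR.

0.729 Ω

Since R is a product/quotient, work with relative uncertainties:
  (1·δV/V)² = (1×0.0428)² = 0.00183;  (-1·δI/I)² = (-1×0.0158)² = 0.000251
δR/R = √(0.00208) = 0.0456
R = 16.0 Ω, so δR = 0.0456 × 16.0 = 0.729 Ω.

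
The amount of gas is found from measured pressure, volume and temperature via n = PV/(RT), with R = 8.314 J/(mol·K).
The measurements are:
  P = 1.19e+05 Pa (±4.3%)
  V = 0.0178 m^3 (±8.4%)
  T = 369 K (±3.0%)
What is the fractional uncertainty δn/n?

Since n is a product/quotient, work with relative uncertainties:
  (1·δP/P)² = (1×0.0430)² = 0.00185;  (1·δV/V)² = (1×0.0840)² = 0.00706;  (-1·δT/T)² = (-1×0.0300)² = 0.000900
δn/n = √(0.00981) = 0.0990

0.0990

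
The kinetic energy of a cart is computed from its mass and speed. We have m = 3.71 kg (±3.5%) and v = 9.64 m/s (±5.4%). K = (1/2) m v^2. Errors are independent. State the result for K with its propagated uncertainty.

K is a product of powers, so relative uncertainties combine in quadrature:
  (1·δm/m)² = (1×0.0350)² = 0.00123;  (2·δv/v)² = (2×0.0540)² = 0.0117
δK/K = √(0.0129) = 0.114
K = 172 J, so δK = 0.114 × 172 = 19.6 J.

172 ± 19.6 J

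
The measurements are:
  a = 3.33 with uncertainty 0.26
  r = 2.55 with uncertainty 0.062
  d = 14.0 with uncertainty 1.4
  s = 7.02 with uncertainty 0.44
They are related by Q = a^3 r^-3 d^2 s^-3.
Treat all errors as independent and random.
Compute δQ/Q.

0.368

For a monomial Q ∝ a^3, r^-3, d^2, s^-3, fractional errors add in quadrature:
  (3·δa/a)² = (3×0.0781)² = 0.0549;  (-3·δr/r)² = (-3×0.0243)² = 0.00532;  (2·δd/d)² = (2×0.100)² = 0.0400;  (-3·δs/s)² = (-3×0.0627)² = 0.0354
δQ/Q = √(0.136) = 0.368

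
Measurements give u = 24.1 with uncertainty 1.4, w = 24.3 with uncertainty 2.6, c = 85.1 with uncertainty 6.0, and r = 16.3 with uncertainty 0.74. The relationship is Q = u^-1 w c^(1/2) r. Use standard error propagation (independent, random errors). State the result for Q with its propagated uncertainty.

152 ± 20.4

Since Q is a product/quotient, work with relative uncertainties:
  (-1·δu/u)² = (-1×0.0581)² = 0.00337;  (1·δw/w)² = (1×0.107)² = 0.0114;  (½·δc/c)² = (0.5×0.0705)² = 0.00124;  (1·δr/r)² = (1×0.0454)² = 0.00206
δQ/Q = √(0.0181) = 0.135
Q = 152, so δQ = 0.135 × 152 = 20.4.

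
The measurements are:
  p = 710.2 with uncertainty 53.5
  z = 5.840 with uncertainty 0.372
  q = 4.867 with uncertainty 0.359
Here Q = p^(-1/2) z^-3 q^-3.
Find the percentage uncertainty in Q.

Each factor contributes (exponent × relative error)² to (δQ/Q)²:
  (−½·δp/p)² = (-0.5×0.0753)² = 0.00142;  (-3·δz/z)² = (-3×0.0637)² = 0.0365;  (-3·δq/q)² = (-3×0.0738)² = 0.0490
δQ/Q = √(0.0869) = 0.295

29.5%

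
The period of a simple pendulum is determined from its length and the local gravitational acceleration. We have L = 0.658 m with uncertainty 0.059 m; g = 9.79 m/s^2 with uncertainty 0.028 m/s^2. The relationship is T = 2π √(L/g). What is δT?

0.0731 s

Each factor contributes (exponent × relative error)² to (δT/T)²:
  (½·δL/L)² = (0.5×0.0897)² = 0.00201;  (−½·δg/g)² = (-0.5×0.00286)² = 2.04e-06
δT/T = √(0.00201) = 0.0449
T = 1.63 s, so δT = 0.0449 × 1.63 = 0.0731 s.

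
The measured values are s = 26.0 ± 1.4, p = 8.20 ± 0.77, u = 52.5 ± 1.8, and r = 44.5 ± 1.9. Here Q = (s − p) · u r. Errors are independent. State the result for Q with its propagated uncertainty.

41600 ± 4370

Let w = s − p = 17.8. δw = √(δs² + δp²) = √(1.96 + 0.593) = 1.60, so δw/w = 0.0898.
Q is then a monomial in w, u, r:
δQ/Q = √((δw/w)² + (1·δu/u)² + (1·δr/r)²) = √(0.00806 + 0.00118 + 0.00182) = 0.105
Q = 41600, so δQ = 0.105 × 41600 = 4370.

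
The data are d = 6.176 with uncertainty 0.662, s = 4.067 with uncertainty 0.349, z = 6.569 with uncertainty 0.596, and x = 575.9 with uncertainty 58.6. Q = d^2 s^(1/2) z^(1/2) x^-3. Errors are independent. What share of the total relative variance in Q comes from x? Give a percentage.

65.1%

(δQ/Q)² = (2·δd/d)² + (½·δs/s)² + (½·δz/z)² + (-3·δx/x)²
  d term: (2×0.107)² = 0.0460
  s term: (0.5×0.0858)² = 0.00184
  z term: (0.5×0.0907)² = 0.00206
  x term: (-3×0.102)² = 0.0932
Total = 0.143. Share from x = 0.0932/0.143 = 0.651.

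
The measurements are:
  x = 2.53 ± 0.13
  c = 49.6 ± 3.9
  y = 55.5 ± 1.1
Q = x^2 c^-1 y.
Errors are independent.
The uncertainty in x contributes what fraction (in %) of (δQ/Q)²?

61.6%

(δQ/Q)² = (2·δx/x)² + (-1·δc/c)² + (1·δy/y)²
  x term: (2×0.0514)² = 0.0106
  c term: (-1×0.0786)² = 0.00618
  y term: (1×0.0198)² = 0.000393
Total = 0.0171. Share from x = 0.0106/0.0171 = 0.616.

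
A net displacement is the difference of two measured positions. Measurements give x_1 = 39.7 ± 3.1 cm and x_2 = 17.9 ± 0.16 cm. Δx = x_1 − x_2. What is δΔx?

3.10 cm

Each term contributes (cᵢ δxᵢ)² to (δΔx)²:
  (δx_1)² = 9.61;  (δx_2)² = 0.0256
δΔx = √(9.64) = 3.10 cm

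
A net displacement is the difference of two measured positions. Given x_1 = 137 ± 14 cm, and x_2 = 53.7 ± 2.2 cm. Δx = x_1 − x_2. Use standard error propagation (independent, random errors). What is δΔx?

14.2 cm

Absolute uncertainties add in quadrature for a linear combination:
  (δx_1)² = 196;  (δx_2)² = 4.84
δΔx = √(201) = 14.2 cm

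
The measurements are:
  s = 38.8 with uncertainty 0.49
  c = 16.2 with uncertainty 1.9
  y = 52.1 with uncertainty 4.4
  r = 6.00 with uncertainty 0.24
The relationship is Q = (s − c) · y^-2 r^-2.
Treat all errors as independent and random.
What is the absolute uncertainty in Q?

Let u = s − c = 22.6. δu = √(δs² + δc²) = √(0.240 + 3.61) = 1.96, so δu/u = 0.0868.
Q is then a monomial in u, y, r:
δQ/Q = √((δu/u)² + (-2·δy/y)² + (-2·δr/r)²) = √(0.00754 + 0.0285 + 0.00640) = 0.206
Q = 0.000231, so δQ = 0.206 × 0.000231 = 4.77e-05.

4.77e-05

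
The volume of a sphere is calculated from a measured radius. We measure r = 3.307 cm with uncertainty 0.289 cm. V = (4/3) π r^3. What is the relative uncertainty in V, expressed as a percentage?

26.2%

Since V is a product/quotient, work with relative uncertainties:
  (3·δr/r)² = (3×0.0874)² = 0.0687
δV/V = √(0.0687) = 0.262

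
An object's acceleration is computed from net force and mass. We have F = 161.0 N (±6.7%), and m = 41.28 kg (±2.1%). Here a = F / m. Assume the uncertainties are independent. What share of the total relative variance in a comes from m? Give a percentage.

(δa/a)² = (1·δF/F)² + (-1·δm/m)²
  F term: (1×0.0670)² = 0.00449
  m term: (-1×0.0210)² = 0.000441
Total = 0.00493. Share from m = 0.000441/0.00493 = 0.0895.

8.95%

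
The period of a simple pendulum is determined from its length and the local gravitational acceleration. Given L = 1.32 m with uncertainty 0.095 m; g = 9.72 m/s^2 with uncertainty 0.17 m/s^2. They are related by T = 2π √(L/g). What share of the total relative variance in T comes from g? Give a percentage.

5.58%

(δT/T)² = (½·δL/L)² + (−½·δg/g)²
  L term: (0.5×0.0720)² = 0.00129
  g term: (-0.5×0.0175)² = 7.65e-05
Total = 0.00137. Share from g = 7.65e-05/0.00137 = 0.0558.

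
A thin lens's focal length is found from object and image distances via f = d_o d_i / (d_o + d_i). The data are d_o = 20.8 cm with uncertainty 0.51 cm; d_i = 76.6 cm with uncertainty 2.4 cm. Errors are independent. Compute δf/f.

0.0204

∂f/∂d_o = (d_i/(d_o+d_i))² = 0.618;  ∂f/∂d_i = (d_o/(d_o+d_i))² = 0.0456
δf = √((∂f/∂d_o · δd_o)² + (∂f/∂d_i · δd_i)²) = √(0.0995 + 0.0120) = 0.334 cm
f = 16.4 cm, so δf/f = 0.334/16.4 = 0.0204.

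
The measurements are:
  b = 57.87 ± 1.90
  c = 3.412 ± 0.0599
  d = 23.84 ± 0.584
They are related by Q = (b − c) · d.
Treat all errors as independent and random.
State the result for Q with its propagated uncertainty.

1298 ± 55.4

Let u = b − c = 54.46. δu = √(δb² + δc²) = √(3.61 + 0.00359) = 1.90, so δu/u = 0.0349.
Q is then a monomial in u, d:
δQ/Q = √((δu/u)² + (1·δd/d)²) = √(0.00122 + 0.000600) = 0.0426
Q = 1298, so δQ = 0.0426 × 1298 = 55.4.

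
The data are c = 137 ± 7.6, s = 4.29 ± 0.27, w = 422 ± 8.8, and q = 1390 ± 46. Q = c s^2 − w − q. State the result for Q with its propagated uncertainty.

Let p = c·s^2 = 2520. δp/p = √((1·δc/c)² + (2·δs/s)²) = √(0.00308 + 0.0158) = 0.138, so δp = 347.
Q = p − w − q: δQ = √(δp² + δw² + δq²) = √(1.2e+05 + 77.4 + 2120) = 350
Q = 709.

709 ± 350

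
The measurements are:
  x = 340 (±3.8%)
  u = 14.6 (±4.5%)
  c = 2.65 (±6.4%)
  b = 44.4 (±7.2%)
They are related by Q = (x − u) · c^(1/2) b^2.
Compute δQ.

1.6e+05

Let w = x − u = 325. δw = √(δx² + δu²) = √(167 + 0.432) = 12.9, so δw/w = 0.0398.
Q is then a monomial in w, c, b:
δQ/Q = √((δw/w)² + (½·δc/c)² + (2·δb/b)²) = √(0.00158 + 0.00102 + 0.0207) = 0.153
Q = 1.04e+06, so δQ = 0.153 × 1.04e+06 = 1.6e+05.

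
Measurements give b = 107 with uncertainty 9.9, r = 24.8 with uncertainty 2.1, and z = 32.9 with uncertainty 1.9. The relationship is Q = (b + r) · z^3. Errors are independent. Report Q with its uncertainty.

Let u = b + r = 132. δu = √(δb² + δr²) = √(98.0 + 4.41) = 10.1, so δu/u = 0.0768.
Q is then a monomial in u, z:
δQ/Q = √((δu/u)² + (3·δz/z)²) = √(0.00590 + 0.0300) = 0.190
Q = 4.69e+06, so δQ = 0.190 × 4.69e+06 = 8.89e+05.

(4.69 ± 0.889) × 10^6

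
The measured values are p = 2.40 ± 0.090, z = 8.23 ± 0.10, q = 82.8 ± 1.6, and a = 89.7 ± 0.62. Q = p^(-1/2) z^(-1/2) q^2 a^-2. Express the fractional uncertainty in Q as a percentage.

4.55%

Products/powers → add relative errors in quadrature, weighted by exponent:
  (−½·δp/p)² = (-0.5×0.0375)² = 0.000352;  (−½·δz/z)² = (-0.5×0.0122)² = 3.69e-05;  (2·δq/q)² = (2×0.0193)² = 0.00149;  (-2·δa/a)² = (-2×0.00691)² = 0.000191
δQ/Q = √(0.00207) = 0.0455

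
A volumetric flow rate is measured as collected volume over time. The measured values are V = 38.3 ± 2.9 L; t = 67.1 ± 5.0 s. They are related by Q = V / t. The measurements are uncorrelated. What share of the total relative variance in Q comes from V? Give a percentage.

(δQ/Q)² = (1·δV/V)² + (-1·δt/t)²
  V term: (1×0.0757)² = 0.00573
  t term: (-1×0.0745)² = 0.00555
Total = 0.0113. Share from V = 0.00573/0.0113 = 0.508.

50.8%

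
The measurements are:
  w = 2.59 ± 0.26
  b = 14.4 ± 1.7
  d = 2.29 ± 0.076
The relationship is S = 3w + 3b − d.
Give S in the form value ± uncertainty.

For a sum/difference, combine absolute errors in quadrature:
  (3·δw)² = 0.608;  (3·δb)² = 26.0;  (δd)² = 0.00578
δS = √(26.6) = 5.16
S = 48.7.

48.7 ± 5.16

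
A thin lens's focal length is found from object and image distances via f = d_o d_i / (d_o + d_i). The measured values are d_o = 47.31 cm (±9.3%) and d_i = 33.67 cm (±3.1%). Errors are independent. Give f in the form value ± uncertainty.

19.67 ± 0.840 cm

∂f/∂d_o = (d_i/(d_o+d_i))² = 0.173;  ∂f/∂d_i = (d_o/(d_o+d_i))² = 0.341
δf = √((∂f/∂d_o · δd_o)² + (∂f/∂d_i · δd_i)²) = √(0.579 + 0.127) = 0.840 cm
f = 19.67 cm.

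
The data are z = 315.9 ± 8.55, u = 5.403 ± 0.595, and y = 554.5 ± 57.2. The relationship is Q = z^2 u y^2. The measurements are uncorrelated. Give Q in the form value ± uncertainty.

(1.658 ± 0.398) × 10^11

For a monomial Q ∝ z^2, u, y^2, fractional errors add in quadrature:
  (2·δz/z)² = (2×0.0271)² = 0.00293;  (1·δu/u)² = (1×0.110)² = 0.0121;  (2·δy/y)² = (2×0.103)² = 0.0426
δQ/Q = √(0.0576) = 0.240
Q = 1.658e+11, so δQ = 0.240 × 1.658e+11 = 3.98e+10.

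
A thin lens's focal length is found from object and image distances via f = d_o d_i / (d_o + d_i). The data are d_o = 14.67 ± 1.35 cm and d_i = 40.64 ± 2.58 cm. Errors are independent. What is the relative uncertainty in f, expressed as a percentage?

∂f/∂d_o = (d_i/(d_o+d_i))² = 0.540;  ∂f/∂d_i = (d_o/(d_o+d_i))² = 0.0703
δf = √((∂f/∂d_o · δd_o)² + (∂f/∂d_i · δd_i)²) = √(0.531 + 0.0329) = 0.751 cm
f = 10.78 cm, so δf/f = 0.751/10.78 = 0.0697.

6.97%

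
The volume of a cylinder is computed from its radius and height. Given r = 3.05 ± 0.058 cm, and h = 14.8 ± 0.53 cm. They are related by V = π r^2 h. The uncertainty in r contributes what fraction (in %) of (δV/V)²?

(δV/V)² = (2·δr/r)² + (1·δh/h)²
  r term: (2×0.0190)² = 0.00145
  h term: (1×0.0358)² = 0.00128
Total = 0.00273. Share from r = 0.00145/0.00273 = 0.530.

53.0%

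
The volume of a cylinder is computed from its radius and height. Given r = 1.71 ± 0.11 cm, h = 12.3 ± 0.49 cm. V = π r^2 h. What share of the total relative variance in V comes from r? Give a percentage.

(δV/V)² = (2·δr/r)² + (1·δh/h)²
  r term: (2×0.0643)² = 0.0166
  h term: (1×0.0398)² = 0.00159
Total = 0.0181. Share from r = 0.0166/0.0181 = 0.913.

91.3%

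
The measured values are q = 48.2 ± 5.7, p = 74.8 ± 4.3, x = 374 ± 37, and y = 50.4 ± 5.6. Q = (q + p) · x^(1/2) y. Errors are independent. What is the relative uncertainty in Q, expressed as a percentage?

Let u = q + p = 123. δu = √(δq² + δp²) = √(32.5 + 18.5) = 7.14, so δu/u = 0.0580.
Q is then a monomial in u, x, y:
δQ/Q = √((δu/u)² + (½·δx/x)² + (1·δy/y)²) = √(0.00337 + 0.00245 + 0.0123) = 0.135

13.5%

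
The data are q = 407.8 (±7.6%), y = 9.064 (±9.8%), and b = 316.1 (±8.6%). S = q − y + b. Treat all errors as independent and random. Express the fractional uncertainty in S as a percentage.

5.77%

Sums and differences: (δS)² = Σ (cᵢ δxᵢ)².
  (δq)² = 961;  (δy)² = 0.789;  (δb)² = 739
δS = √(1700) = 41.2
S = 714.8, so δS/S = 41.2/714.8 = 0.0577.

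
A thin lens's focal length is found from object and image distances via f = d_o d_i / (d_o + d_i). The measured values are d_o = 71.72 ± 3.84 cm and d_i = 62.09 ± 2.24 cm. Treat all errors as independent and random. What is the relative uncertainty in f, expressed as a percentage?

∂f/∂d_o = (d_i/(d_o+d_i))² = 0.215;  ∂f/∂d_i = (d_o/(d_o+d_i))² = 0.287
δf = √((∂f/∂d_o · δd_o)² + (∂f/∂d_i · δd_i)²) = √(0.684 + 0.414) = 1.05 cm
f = 33.28 cm, so δf/f = 1.05/33.28 = 0.0315.

3.15%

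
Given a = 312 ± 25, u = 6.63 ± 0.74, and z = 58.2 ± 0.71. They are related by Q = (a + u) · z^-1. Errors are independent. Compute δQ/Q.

Let w = a + u = 319. δw = √(δa² + δu²) = √(625 + 0.548) = 25.0, so δw/w = 0.0785.
Q is then a monomial in w, z:
δQ/Q = √((δw/w)² + (-1·δz/z)²) = √(0.00616 + 0.000149) = 0.0794

0.0794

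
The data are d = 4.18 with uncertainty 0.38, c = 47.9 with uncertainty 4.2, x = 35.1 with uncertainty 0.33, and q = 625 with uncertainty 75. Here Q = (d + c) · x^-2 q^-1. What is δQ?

Let u = d + c = 52.1. δu = √(δd² + δc²) = √(0.144 + 17.6) = 4.22, so δu/u = 0.0810.
Q is then a monomial in u, x, q:
δQ/Q = √((δu/u)² + (-2·δx/x)² + (-1·δq/q)²) = √(0.00656 + 0.000354 + 0.0144) = 0.146
Q = 6.76e-05, so δQ = 0.146 × 6.76e-05 = 9.87e-06.

9.87e-06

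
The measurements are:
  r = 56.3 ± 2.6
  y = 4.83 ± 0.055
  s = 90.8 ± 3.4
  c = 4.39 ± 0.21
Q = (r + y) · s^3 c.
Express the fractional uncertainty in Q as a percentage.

Let u = r + y = 61.1. δu = √(δr² + δy²) = √(6.76 + 0.00302) = 2.60, so δu/u = 0.0425.
Q is then a monomial in u, s, c:
δQ/Q = √((δu/u)² + (3·δs/s)² + (1·δc/c)²) = √(0.00181 + 0.0126 + 0.00229) = 0.129

12.9%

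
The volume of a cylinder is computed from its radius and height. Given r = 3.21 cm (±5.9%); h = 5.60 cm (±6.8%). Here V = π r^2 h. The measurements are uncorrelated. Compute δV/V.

Products/powers → add relative errors in quadrature, weighted by exponent:
  (2·δr/r)² = (2×0.0590)² = 0.0139;  (1·δh/h)² = (1×0.0680)² = 0.00462
δV/V = √(0.0185) = 0.136

0.136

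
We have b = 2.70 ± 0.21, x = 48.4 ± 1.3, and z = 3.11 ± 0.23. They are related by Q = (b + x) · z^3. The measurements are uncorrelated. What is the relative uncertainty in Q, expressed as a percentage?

22.3%

Let u = b + x = 51.1. δu = √(δb² + δx²) = √(0.0441 + 1.69) = 1.32, so δu/u = 0.0258.
Q is then a monomial in u, z:
δQ/Q = √((δu/u)² + (3·δz/z)²) = √(0.000664 + 0.0492) = 0.223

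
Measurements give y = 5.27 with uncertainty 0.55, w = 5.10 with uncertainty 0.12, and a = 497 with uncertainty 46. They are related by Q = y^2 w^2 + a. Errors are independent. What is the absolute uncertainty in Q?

161

Let p = y^2·w^2 = 722. δp/p = √((2·δy/y)² + (2·δw/w)²) = √(0.0436 + 0.00221) = 0.214, so δp = 155.
Q = p + a: δQ = √(δp² + δa²) = √(23900 + 2120) = 161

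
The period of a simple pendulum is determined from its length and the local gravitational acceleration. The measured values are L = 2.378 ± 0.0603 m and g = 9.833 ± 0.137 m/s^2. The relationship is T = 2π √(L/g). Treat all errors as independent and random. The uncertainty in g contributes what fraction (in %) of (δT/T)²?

23.2%

(δT/T)² = (½·δL/L)² + (−½·δg/g)²
  L term: (0.5×0.0254)² = 0.000161
  g term: (-0.5×0.0139)² = 4.85e-05
Total = 0.000209. Share from g = 4.85e-05/0.000209 = 0.232.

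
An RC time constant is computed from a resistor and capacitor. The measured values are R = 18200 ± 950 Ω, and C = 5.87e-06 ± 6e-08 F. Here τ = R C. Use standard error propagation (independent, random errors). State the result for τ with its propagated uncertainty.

τ is a product of powers, so relative uncertainties combine in quadrature:
  (1·δR/R)² = (1×0.0522)² = 0.00272;  (1·δC/C)² = (1×0.0102)² = 0.000104
δτ/τ = √(0.00283) = 0.0532
τ = 0.107 s, so δτ = 0.0532 × 0.107 = 0.00568 s.

0.107 ± 0.00568 s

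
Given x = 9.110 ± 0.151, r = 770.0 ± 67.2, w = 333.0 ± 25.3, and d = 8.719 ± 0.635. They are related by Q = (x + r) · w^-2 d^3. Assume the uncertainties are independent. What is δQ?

1.30

Let u = x + r = 779.1. δu = √(δx² + δr²) = √(0.0228 + 4520) = 67.2, so δu/u = 0.0863.
Q is then a monomial in u, w, d:
δQ/Q = √((δu/u)² + (-2·δw/w)² + (3·δd/d)²) = √(0.00744 + 0.0231 + 0.0477) = 0.280
Q = 4.657, so δQ = 0.280 × 4.657 = 1.30.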